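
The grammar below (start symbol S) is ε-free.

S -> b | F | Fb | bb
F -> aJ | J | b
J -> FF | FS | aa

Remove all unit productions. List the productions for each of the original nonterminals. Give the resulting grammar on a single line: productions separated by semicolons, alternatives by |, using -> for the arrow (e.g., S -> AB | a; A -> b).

S -> b | FF | FS | Fb | aJ | aa | bb; F -> b | FF | FS | aJ | aa; J -> FF | FS | aa

Unit productions: F->J, S->F.
Unit pairs (A ⇒* B via units): (F,J), (S,F), (S,J).
S: inherits non-unit rules of {F, J, S} → FF | FS | Fb | aJ | aa | b | bb.
F: inherits non-unit rules of {F, J} → FF | FS | aJ | aa | b.
J: inherits non-unit rules of {J} → FF | FS | aa.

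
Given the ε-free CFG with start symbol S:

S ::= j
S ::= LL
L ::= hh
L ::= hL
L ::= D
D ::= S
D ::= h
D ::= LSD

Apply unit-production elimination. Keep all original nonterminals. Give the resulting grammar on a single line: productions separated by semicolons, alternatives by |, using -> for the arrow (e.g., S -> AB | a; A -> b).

S -> j | LL; D -> h | j | LL | LSD; L -> h | j | LL | hL | hh | LSD

Unit productions: D->S, L->D.
Unit pairs (A ⇒* B via units): (D,S), (L,D), (L,S).
S: inherits non-unit rules of {S} → LL | j.
D: inherits non-unit rules of {D, S} → LL | LSD | h | j.
L: inherits non-unit rules of {D, L, S} → LL | LSD | h | hL | hh | j.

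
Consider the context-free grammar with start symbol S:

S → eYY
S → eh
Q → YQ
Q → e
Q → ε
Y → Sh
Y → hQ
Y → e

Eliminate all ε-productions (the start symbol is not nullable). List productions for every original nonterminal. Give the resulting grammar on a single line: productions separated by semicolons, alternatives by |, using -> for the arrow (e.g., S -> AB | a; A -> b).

S -> eh | eYY; Q -> Y | e | YQ; Y -> e | h | Sh | hQ

Nullable set: {Q}.
Drop Q -> ε.
Q -> YQ: Q nullable, giving Y | YQ.
Y -> hQ: Q nullable, giving h | hQ.
Unchanged (no nullable symbols): S -> eYY; S -> eh; Q -> e; Y -> Sh; Y -> e.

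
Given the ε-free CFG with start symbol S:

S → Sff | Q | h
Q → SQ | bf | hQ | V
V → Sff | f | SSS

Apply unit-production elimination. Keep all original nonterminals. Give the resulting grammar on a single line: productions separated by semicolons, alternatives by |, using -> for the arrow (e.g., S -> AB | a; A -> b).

Unit productions: Q->V, S->Q.
Unit pairs (A ⇒* B via units): (Q,V), (S,Q), (S,V).
S: inherits non-unit rules of {Q, S, V} → SQ | SSS | Sff | bf | f | h | hQ.
Q: inherits non-unit rules of {Q, V} → SQ | SSS | Sff | bf | f | hQ.
V: inherits non-unit rules of {V} → SSS | Sff | f.

S -> f | h | SQ | bf | hQ | SSS | Sff; Q -> f | SQ | bf | hQ | SSS | Sff; V -> f | SSS | Sff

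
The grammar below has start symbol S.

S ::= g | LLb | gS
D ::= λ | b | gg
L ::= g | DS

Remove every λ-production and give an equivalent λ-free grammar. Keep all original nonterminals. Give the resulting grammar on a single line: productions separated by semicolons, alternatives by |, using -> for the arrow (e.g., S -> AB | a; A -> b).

Nullable set: {D}.
Drop D -> λ.
L -> DS: D nullable, giving DS | S.
Unchanged (no nullable symbols): S -> LLb; S -> g; S -> gS; D -> b; D -> gg; L -> g.

S -> g | gS | LLb; D -> b | gg; L -> S | g | DS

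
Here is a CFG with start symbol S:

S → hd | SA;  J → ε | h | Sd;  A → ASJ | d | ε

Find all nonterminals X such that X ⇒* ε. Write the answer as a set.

{A, J}

Directly nullable (have an ε-rule): {A, J}.
Not nullable: S — each has a terminal in every rule's right-hand side or depends on a non-nullable symbol.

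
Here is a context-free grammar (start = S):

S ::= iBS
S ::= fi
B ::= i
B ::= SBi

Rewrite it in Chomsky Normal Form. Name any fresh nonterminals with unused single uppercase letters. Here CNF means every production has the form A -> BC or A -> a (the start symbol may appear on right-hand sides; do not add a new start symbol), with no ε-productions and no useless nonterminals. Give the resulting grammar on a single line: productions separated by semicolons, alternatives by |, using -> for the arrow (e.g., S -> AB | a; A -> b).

S -> AE | CA; A -> i; B -> i | SD; C -> f; D -> BA; E -> BS

No ε-productions.
No unit productions to eliminate.
TERM: introduce C -> f, A -> i and substitute in every rule of length ≥2.
BIN: B -> SBA becomes B -> SD, D -> BA; S -> ABS becomes S -> AE, E -> BS.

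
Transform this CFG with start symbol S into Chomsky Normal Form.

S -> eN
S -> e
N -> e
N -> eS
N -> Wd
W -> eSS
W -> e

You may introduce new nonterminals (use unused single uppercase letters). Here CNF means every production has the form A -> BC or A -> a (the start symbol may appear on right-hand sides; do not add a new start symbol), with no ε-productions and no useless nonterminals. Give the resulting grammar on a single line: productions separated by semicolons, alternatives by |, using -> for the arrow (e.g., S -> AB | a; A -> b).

No ε-productions.
No unit productions to eliminate.
TERM: introduce A -> d, B -> e and substitute in every rule of length ≥2.
BIN: W -> BSS becomes W -> BC, C -> SS.

S -> e | BN; A -> d; B -> e; C -> SS; N -> e | BS | WA; W -> e | BC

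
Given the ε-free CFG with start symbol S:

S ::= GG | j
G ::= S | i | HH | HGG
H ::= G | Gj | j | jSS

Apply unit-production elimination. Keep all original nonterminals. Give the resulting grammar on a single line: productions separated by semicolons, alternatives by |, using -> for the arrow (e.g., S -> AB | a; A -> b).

S -> j | GG; G -> i | j | GG | HH | HGG; H -> i | j | GG | Gj | HH | HGG | jSS

Unit productions: G->S, H->G.
Unit pairs (A ⇒* B via units): (G,S), (H,G), (H,S).
S: inherits non-unit rules of {S} → GG | j.
G: inherits non-unit rules of {G, S} → GG | HGG | HH | i | j.
H: inherits non-unit rules of {G, H, S} → GG | Gj | HGG | HH | i | j | jSS.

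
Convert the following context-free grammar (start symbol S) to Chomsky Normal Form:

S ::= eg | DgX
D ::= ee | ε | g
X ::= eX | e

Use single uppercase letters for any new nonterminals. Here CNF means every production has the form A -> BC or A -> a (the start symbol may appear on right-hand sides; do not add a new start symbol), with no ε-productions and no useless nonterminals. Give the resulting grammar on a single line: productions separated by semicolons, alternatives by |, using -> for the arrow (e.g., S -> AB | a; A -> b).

Nullable: {D}; after ε-elimination: S -> eg | gX | DgX; D -> g | ee; X -> e | eX.
No unit productions to eliminate.
TERM: introduce A -> e, B -> g and substitute in every rule of length ≥2.
BIN: S -> DBX becomes S -> DC, C -> BX.

S -> AB | BX | DC; A -> e; B -> g; C -> BX; D -> g | AA; X -> e | AX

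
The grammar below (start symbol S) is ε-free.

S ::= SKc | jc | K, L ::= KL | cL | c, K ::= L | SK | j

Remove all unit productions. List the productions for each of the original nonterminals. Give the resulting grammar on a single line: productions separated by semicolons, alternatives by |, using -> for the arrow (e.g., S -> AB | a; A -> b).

Unit productions: K->L, S->K.
Unit pairs (A ⇒* B via units): (K,L), (S,K), (S,L).
S: inherits non-unit rules of {K, L, S} → KL | SK | SKc | c | cL | j | jc.
K: inherits non-unit rules of {K, L} → KL | SK | c | cL | j.
L: inherits non-unit rules of {L} → KL | c | cL.

S -> c | j | KL | SK | cL | jc | SKc; K -> c | j | KL | SK | cL; L -> c | KL | cL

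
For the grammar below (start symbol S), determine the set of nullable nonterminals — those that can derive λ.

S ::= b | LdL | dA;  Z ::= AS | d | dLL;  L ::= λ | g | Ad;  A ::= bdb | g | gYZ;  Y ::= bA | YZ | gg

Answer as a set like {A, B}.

{L}

Directly nullable (have an ε-rule): {L}.
Not nullable: A, S, Y, Z — each has a terminal in every rule's right-hand side or depends on a non-nullable symbol.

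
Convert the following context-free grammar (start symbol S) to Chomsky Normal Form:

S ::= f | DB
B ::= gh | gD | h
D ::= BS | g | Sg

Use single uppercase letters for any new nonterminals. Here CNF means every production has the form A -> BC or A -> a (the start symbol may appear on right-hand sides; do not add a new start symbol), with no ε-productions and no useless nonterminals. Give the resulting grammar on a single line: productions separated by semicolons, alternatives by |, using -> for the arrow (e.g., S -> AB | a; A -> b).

S -> f | DB; A -> g; B -> h | AC | AD; C -> h; D -> g | BS | SA

No ε-productions.
No unit productions to eliminate.
TERM: introduce A -> g, C -> h and substitute in every rule of length ≥2.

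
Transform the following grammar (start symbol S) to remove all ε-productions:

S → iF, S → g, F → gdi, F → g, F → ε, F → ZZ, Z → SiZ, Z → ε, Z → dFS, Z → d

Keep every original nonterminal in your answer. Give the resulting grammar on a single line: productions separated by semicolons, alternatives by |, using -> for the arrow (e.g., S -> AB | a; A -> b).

Nullable set: {F, Z}.
S -> iF: F nullable, giving i | iF.
Drop F -> ε.
F -> ZZ: Z, Z nullable, giving Z | ZZ.
Drop Z -> ε.
Z -> SiZ: Z nullable, giving Si | SiZ.
Z -> dFS: F nullable, giving dFS | dS.
Unchanged (no nullable symbols): S -> g; F -> g; F -> gdi; Z -> d.

S -> g | i | iF; F -> Z | g | ZZ | gdi; Z -> d | Si | dS | SiZ | dFS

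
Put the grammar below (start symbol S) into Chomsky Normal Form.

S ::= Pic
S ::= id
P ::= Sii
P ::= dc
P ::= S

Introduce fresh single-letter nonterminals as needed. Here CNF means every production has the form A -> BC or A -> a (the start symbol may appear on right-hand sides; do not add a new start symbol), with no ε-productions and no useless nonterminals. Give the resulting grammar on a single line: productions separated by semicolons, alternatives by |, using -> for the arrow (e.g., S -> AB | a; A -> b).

No ε-productions.
After unit-elimination: S -> id | Pic; P -> dc | id | Pic | Sii.
TERM: introduce B -> c, C -> d, A -> i and substitute in every rule of length ≥2.
BIN: P -> PAB becomes P -> PD, D -> AB; P -> SAA becomes P -> SE, E -> AA; S -> PAB becomes S -> PF, F -> AB.

S -> AC | PF; A -> i; B -> c; C -> d; D -> AB; E -> AA; F -> AB; P -> AC | CB | PD | SE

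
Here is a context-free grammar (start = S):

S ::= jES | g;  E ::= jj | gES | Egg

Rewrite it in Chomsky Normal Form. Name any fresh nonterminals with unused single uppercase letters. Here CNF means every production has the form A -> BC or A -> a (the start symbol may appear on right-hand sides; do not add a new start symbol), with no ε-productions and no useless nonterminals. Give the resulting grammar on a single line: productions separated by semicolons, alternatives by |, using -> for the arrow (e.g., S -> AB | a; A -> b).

No ε-productions.
No unit productions to eliminate.
TERM: introduce A -> g, B -> j and substitute in every rule of length ≥2.
BIN: E -> AES becomes E -> AC, C -> ES; E -> EAA becomes E -> ED, D -> AA; S -> BES becomes S -> BF, F -> ES.

S -> g | BF; A -> g; B -> j; C -> ES; D -> AA; E -> AC | BB | ED; F -> ES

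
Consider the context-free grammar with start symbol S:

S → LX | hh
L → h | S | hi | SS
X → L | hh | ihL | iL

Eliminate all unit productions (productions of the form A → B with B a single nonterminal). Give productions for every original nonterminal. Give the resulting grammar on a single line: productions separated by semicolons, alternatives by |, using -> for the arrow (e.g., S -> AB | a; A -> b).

Unit productions: L->S, X->L.
Unit pairs (A ⇒* B via units): (L,S), (X,L), (X,S).
S: inherits non-unit rules of {S} → LX | hh.
L: inherits non-unit rules of {L, S} → LX | SS | h | hh | hi.
X: inherits non-unit rules of {L, S, X} → LX | SS | h | hh | hi | iL | ihL.

S -> LX | hh; L -> h | LX | SS | hh | hi; X -> h | LX | SS | hh | hi | iL | ihL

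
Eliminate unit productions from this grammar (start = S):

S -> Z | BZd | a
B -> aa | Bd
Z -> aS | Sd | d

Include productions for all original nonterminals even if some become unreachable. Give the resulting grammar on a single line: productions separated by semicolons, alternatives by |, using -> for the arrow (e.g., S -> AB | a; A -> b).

Unit productions: S->Z.
Unit pairs (A ⇒* B via units): (S,Z).
S: inherits non-unit rules of {S, Z} → BZd | Sd | a | aS | d.
B: inherits non-unit rules of {B} → Bd | aa.
Z: inherits non-unit rules of {Z} → Sd | aS | d.

S -> a | d | Sd | aS | BZd; B -> Bd | aa; Z -> d | Sd | aS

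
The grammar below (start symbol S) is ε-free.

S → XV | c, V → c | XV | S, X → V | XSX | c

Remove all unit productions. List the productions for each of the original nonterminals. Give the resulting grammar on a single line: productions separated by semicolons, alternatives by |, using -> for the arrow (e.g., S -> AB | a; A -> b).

Unit productions: V->S, X->V.
Unit pairs (A ⇒* B via units): (V,S), (X,S), (X,V).
S: inherits non-unit rules of {S} → XV | c.
V: inherits non-unit rules of {S, V} → XV | c.
X: inherits non-unit rules of {S, V, X} → XSX | XV | c.

S -> c | XV; V -> c | XV; X -> c | XV | XSX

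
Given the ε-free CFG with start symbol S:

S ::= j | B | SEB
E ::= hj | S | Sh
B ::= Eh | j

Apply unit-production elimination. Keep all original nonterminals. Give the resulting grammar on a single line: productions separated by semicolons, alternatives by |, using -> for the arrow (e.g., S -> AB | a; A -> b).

S -> j | Eh | SEB; B -> j | Eh; E -> j | Eh | Sh | hj | SEB

Unit productions: E->S, S->B.
Unit pairs (A ⇒* B via units): (E,B), (E,S), (S,B).
S: inherits non-unit rules of {B, S} → Eh | SEB | j.
B: inherits non-unit rules of {B} → Eh | j.
E: inherits non-unit rules of {B, E, S} → Eh | SEB | Sh | hj | j.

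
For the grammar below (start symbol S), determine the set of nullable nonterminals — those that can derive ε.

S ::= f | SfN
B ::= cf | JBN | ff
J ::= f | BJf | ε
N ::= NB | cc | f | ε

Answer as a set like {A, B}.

Directly nullable (have an ε-rule): {J, N}.
Not nullable: B, S — each has a terminal in every rule's right-hand side or depends on a non-nullable symbol.

{J, N}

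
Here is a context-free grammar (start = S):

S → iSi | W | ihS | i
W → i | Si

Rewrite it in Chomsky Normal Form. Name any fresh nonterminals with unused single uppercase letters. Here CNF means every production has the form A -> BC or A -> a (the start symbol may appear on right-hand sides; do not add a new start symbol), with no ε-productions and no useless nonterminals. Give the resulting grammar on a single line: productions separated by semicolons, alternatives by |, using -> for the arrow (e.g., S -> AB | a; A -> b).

No ε-productions.
After unit-elimination: S -> i | Si | iSi | ihS; W -> i | Si.
TERM: introduce B -> h, A -> i and substitute in every rule of length ≥2.
BIN: S -> ABS becomes S -> AC, C -> BS; S -> ASA becomes S -> AD, D -> SA.
Drop unreachable/unproductive: W.

S -> i | AC | AD | SA; A -> i; B -> h; C -> BS; D -> SA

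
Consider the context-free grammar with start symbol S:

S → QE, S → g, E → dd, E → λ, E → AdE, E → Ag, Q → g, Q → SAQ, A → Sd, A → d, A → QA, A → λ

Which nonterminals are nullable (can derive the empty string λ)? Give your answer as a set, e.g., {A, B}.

Directly nullable (have an ε-rule): {A, E}.
Not nullable: Q, S — each has a terminal in every rule's right-hand side or depends on a non-nullable symbol.

{A, E}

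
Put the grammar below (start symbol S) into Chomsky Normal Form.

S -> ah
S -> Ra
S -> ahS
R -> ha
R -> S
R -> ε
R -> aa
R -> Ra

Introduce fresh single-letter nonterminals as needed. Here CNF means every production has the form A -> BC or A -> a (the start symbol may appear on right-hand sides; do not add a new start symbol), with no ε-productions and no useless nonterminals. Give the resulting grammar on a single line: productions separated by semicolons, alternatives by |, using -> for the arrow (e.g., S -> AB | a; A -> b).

S -> a | AB | AD | RA; A -> a; B -> h; C -> BS; D -> BS; R -> a | AA | AB | AC | BA | RA

Nullable: {R}; after ε-elimination: S -> a | Ra | ah | ahS; R -> S | a | Ra | aa | ha.
After unit-elimination: S -> a | Ra | ah | ahS; R -> a | Ra | aa | ah | ha | ahS.
TERM: introduce A -> a, B -> h and substitute in every rule of length ≥2.
BIN: R -> ABS becomes R -> AC, C -> BS; S -> ABS becomes S -> AD, D -> BS.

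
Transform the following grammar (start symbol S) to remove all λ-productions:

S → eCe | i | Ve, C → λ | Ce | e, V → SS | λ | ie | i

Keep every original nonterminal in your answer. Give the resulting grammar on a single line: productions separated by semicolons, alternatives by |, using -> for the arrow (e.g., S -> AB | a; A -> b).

S -> e | i | Ve | ee | eCe; C -> e | Ce; V -> i | SS | ie

Nullable set: {C, V}.
S -> Ve: V nullable, giving Ve | e.
S -> eCe: C nullable, giving eCe | ee.
Drop C -> λ.
C -> Ce: C nullable, giving Ce | e.
Drop V -> λ.
Unchanged (no nullable symbols): S -> i; C -> e; V -> SS; V -> i; V -> ie.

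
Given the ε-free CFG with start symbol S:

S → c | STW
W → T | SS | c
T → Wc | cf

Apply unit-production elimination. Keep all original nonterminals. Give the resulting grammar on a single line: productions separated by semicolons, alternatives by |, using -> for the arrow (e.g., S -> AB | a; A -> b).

S -> c | STW; T -> Wc | cf; W -> c | SS | Wc | cf

Unit productions: W->T.
Unit pairs (A ⇒* B via units): (W,T).
S: inherits non-unit rules of {S} → STW | c.
T: inherits non-unit rules of {T} → Wc | cf.
W: inherits non-unit rules of {T, W} → SS | Wc | c | cf.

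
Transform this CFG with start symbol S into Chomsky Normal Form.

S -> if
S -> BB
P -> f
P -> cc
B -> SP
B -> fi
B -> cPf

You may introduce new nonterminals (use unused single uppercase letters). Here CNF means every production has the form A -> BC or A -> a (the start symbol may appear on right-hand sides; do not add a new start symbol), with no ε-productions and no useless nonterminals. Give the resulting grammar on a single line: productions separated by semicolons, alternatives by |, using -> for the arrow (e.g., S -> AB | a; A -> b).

S -> BB | DC; A -> c; B -> AE | CD | SP; C -> f; D -> i; E -> PC; P -> f | AA

No ε-productions.
No unit productions to eliminate.
TERM: introduce A -> c, C -> f, D -> i and substitute in every rule of length ≥2.
BIN: B -> APC becomes B -> AE, E -> PC.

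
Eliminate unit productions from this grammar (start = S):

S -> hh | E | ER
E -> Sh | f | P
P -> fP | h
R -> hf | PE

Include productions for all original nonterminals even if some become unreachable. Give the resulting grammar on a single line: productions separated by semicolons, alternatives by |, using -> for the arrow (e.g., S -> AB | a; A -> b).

Unit productions: E->P, S->E.
Unit pairs (A ⇒* B via units): (E,P), (S,E), (S,P).
S: inherits non-unit rules of {E, P, S} → ER | Sh | f | fP | h | hh.
E: inherits non-unit rules of {E, P} → Sh | f | fP | h.
P: inherits non-unit rules of {P} → fP | h.
R: inherits non-unit rules of {R} → PE | hf.

S -> f | h | ER | Sh | fP | hh; E -> f | h | Sh | fP; P -> h | fP; R -> PE | hf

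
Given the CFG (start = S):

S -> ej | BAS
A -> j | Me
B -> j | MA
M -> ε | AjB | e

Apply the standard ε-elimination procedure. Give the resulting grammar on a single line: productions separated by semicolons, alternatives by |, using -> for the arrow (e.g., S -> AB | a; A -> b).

S -> ej | BAS; A -> e | j | Me; B -> A | j | MA; M -> e | AjB

Nullable set: {M}.
A -> Me: M nullable, giving Me | e.
B -> MA: M nullable, giving A | MA.
Drop M -> ε.
Unchanged (no nullable symbols): S -> BAS; S -> ej; A -> j; B -> j; M -> AjB; M -> e.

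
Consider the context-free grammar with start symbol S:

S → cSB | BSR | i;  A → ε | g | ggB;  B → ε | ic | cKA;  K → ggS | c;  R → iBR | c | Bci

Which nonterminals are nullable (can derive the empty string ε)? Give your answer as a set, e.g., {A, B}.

Directly nullable (have an ε-rule): {A, B}.
Not nullable: K, R, S — each has a terminal in every rule's right-hand side or depends on a non-nullable symbol.

{A, B}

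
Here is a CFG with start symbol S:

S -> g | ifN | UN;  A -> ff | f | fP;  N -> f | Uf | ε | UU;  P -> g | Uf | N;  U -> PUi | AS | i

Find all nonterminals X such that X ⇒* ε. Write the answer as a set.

Directly nullable (have an ε-rule): {N}.
P is nullable via P -> N (every symbol on the right is already known nullable).
Not nullable: A, S, U — each has a terminal in every rule's right-hand side or depends on a non-nullable symbol.

{N, P}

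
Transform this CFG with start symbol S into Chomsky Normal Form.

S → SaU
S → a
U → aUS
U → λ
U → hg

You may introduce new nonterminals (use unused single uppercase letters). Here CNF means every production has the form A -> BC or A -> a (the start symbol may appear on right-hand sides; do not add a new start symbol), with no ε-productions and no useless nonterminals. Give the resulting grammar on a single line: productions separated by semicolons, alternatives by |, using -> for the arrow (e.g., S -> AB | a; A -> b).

S -> a | SA | SD; A -> a; B -> h; C -> g; D -> AU; E -> US; U -> AE | AS | BC

Nullable: {U}; after ε-elimination: S -> a | Sa | SaU; U -> aS | hg | aUS.
No unit productions to eliminate.
TERM: introduce A -> a, C -> g, B -> h and substitute in every rule of length ≥2.
BIN: S -> SAU becomes S -> SD, D -> AU; U -> AUS becomes U -> AE, E -> US.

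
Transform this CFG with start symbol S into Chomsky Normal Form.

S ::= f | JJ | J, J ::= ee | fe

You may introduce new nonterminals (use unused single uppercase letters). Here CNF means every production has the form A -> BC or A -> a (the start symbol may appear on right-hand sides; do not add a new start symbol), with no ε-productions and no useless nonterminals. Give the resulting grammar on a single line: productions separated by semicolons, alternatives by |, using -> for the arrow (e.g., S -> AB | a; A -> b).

S -> f | AA | BA | JJ; A -> e; B -> f; J -> AA | BA

No ε-productions.
After unit-elimination: S -> f | JJ | ee | fe; J -> ee | fe.
TERM: introduce A -> e, B -> f and substitute in every rule of length ≥2.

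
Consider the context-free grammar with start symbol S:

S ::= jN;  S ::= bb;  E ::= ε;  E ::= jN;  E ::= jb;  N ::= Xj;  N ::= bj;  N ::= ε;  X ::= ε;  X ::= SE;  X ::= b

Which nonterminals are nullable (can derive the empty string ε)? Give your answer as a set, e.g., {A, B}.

{E, N, X}

Directly nullable (have an ε-rule): {E, N, X}.
Not nullable: S — each has a terminal in every rule's right-hand side or depends on a non-nullable symbol.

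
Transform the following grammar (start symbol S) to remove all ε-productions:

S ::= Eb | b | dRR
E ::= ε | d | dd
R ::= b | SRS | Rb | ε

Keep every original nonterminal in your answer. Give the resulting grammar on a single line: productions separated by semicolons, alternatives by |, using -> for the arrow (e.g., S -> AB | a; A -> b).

Nullable set: {E, R}.
S -> Eb: E nullable, giving Eb | b.
S -> dRR: R, R nullable, giving d | dR | dRR.
Drop E -> ε.
Drop R -> ε.
R -> Rb: R nullable, giving Rb | b.
R -> SRS: R nullable, giving SRS | SS.
Unchanged (no nullable symbols): S -> b; E -> d; E -> dd; R -> b.

S -> b | d | Eb | dR | dRR; E -> d | dd; R -> b | Rb | SS | SRS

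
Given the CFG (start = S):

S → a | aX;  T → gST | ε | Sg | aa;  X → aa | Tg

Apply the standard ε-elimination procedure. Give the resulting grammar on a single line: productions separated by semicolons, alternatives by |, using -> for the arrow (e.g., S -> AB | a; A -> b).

Nullable set: {T}.
Drop T -> ε.
T -> gST: T nullable, giving gS | gST.
X -> Tg: T nullable, giving Tg | g.
Unchanged (no nullable symbols): S -> a; S -> aX; T -> Sg; T -> aa; X -> aa.

S -> a | aX; T -> Sg | aa | gS | gST; X -> g | Tg | aa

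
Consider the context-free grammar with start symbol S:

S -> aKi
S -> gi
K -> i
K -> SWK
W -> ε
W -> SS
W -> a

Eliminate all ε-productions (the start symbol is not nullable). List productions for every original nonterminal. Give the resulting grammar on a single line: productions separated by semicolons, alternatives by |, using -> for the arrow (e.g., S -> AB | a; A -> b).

Nullable set: {W}.
K -> SWK: W nullable, giving SK | SWK.
Drop W -> ε.
Unchanged (no nullable symbols): S -> aKi; S -> gi; K -> i; W -> SS; W -> a.

S -> gi | aKi; K -> i | SK | SWK; W -> a | SS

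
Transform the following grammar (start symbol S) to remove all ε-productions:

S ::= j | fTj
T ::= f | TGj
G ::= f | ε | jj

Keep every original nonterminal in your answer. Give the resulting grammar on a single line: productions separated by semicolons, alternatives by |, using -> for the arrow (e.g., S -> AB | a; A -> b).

S -> j | fTj; G -> f | jj; T -> f | Tj | TGj

Nullable set: {G}.
Drop G -> ε.
T -> TGj: G nullable, giving TGj | Tj.
Unchanged (no nullable symbols): S -> fTj; S -> j; G -> f; G -> jj; T -> f.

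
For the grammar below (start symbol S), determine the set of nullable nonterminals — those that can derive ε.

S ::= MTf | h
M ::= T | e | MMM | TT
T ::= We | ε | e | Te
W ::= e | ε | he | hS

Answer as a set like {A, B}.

Directly nullable (have an ε-rule): {T, W}.
M is nullable via M -> T (every symbol on the right is already known nullable).
Not nullable: S — each has a terminal in every rule's right-hand side or depends on a non-nullable symbol.

{M, T, W}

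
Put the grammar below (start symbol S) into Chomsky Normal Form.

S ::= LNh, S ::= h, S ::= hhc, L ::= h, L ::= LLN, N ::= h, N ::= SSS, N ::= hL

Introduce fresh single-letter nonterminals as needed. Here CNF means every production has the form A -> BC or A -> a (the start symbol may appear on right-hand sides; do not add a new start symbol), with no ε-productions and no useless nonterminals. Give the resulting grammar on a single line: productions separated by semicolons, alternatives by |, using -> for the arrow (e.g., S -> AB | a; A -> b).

No ε-productions.
No unit productions to eliminate.
TERM: introduce B -> c, A -> h and substitute in every rule of length ≥2.
BIN: L -> LLN becomes L -> LC, C -> LN; N -> SSS becomes N -> SD, D -> SS; S -> AAB becomes S -> AE, E -> AB; S -> LNA becomes S -> LF, F -> NA.

S -> h | AE | LF; A -> h; B -> c; C -> LN; D -> SS; E -> AB; F -> NA; L -> h | LC; N -> h | AL | SD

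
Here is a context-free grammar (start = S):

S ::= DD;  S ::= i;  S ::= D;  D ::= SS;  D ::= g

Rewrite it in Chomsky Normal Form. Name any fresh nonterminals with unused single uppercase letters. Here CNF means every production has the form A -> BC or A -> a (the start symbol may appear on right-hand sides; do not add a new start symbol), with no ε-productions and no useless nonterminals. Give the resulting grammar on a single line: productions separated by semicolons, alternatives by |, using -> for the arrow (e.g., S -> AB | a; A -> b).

No ε-productions.
After unit-elimination: S -> g | i | DD | SS; D -> g | SS.

S -> g | i | DD | SS; D -> g | SS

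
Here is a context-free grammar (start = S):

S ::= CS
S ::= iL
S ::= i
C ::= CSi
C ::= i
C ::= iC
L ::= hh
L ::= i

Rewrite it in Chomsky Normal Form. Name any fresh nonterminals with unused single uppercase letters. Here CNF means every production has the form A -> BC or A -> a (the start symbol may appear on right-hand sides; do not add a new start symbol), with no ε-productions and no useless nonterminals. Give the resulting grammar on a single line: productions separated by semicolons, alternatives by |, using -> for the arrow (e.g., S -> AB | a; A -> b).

No ε-productions.
No unit productions to eliminate.
TERM: introduce B -> h, A -> i and substitute in every rule of length ≥2.
BIN: C -> CSA becomes C -> CD, D -> SA.

S -> i | AL | CS; A -> i; B -> h; C -> i | AC | CD; D -> SA; L -> i | BB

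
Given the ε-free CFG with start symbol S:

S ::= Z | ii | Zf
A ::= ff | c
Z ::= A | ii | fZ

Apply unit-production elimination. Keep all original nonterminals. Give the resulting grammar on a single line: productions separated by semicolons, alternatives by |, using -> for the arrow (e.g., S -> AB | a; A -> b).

S -> c | Zf | fZ | ff | ii; A -> c | ff; Z -> c | fZ | ff | ii

Unit productions: S->Z, Z->A.
Unit pairs (A ⇒* B via units): (S,A), (S,Z), (Z,A).
S: inherits non-unit rules of {A, S, Z} → Zf | c | fZ | ff | ii.
A: inherits non-unit rules of {A} → c | ff.
Z: inherits non-unit rules of {A, Z} → c | fZ | ff | ii.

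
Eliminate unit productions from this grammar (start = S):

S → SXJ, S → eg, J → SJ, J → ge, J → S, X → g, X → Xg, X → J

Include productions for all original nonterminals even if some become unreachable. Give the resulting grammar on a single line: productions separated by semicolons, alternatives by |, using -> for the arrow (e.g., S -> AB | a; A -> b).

Unit productions: J->S, X->J.
Unit pairs (A ⇒* B via units): (J,S), (X,J), (X,S).
S: inherits non-unit rules of {S} → SXJ | eg.
J: inherits non-unit rules of {J, S} → SJ | SXJ | eg | ge.
X: inherits non-unit rules of {J, S, X} → SJ | SXJ | Xg | eg | g | ge.

S -> eg | SXJ; J -> SJ | eg | ge | SXJ; X -> g | SJ | Xg | eg | ge | SXJ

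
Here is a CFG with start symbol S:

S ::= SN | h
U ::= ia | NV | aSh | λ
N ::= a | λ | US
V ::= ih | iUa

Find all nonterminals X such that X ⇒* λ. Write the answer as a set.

{N, U}

Directly nullable (have an ε-rule): {N, U}.
Not nullable: S, V — each has a terminal in every rule's right-hand side or depends on a non-nullable symbol.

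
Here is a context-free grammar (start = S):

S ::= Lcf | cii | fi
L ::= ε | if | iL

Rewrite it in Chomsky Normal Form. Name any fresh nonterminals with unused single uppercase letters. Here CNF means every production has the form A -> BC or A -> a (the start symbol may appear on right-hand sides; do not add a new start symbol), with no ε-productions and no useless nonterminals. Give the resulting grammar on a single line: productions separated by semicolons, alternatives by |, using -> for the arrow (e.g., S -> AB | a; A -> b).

S -> BA | CB | CD | LE; A -> i; B -> f; C -> c; D -> AA; E -> CB; L -> i | AB | AL

Nullable: {L}; after ε-elimination: S -> cf | fi | Lcf | cii; L -> i | iL | if.
No unit productions to eliminate.
TERM: introduce C -> c, B -> f, A -> i and substitute in every rule of length ≥2.
BIN: S -> CAA becomes S -> CD, D -> AA; S -> LCB becomes S -> LE, E -> CB.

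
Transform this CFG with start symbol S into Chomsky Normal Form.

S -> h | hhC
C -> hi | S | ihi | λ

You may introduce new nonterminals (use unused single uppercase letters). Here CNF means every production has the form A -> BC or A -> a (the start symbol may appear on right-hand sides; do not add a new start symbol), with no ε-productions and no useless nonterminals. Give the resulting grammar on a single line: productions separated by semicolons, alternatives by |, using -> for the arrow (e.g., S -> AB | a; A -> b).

Nullable: {C}; after ε-elimination: S -> h | hh | hhC; C -> S | hi | ihi.
After unit-elimination: S -> h | hh | hhC; C -> h | hh | hi | hhC | ihi.
TERM: introduce A -> h, B -> i and substitute in every rule of length ≥2.
BIN: C -> AAC becomes C -> AD, D -> AC; C -> BAB becomes C -> BE, E -> AB; S -> AAC becomes S -> AF, F -> AC.

S -> h | AA | AF; A -> h; B -> i; C -> h | AA | AB | AD | BE; D -> AC; E -> AB; F -> AC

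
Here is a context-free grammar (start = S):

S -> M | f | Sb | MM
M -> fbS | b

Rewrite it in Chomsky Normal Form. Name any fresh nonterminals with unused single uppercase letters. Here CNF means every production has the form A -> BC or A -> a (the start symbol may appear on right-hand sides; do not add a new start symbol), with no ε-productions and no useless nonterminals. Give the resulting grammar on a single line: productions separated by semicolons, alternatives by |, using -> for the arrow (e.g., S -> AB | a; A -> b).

S -> b | f | AD | MM | SB; A -> f; B -> b; C -> BS; D -> BS; M -> b | AC

No ε-productions.
After unit-elimination: S -> b | f | MM | Sb | fbS; M -> b | fbS.
TERM: introduce B -> b, A -> f and substitute in every rule of length ≥2.
BIN: M -> ABS becomes M -> AC, C -> BS; S -> ABS becomes S -> AD, D -> BS.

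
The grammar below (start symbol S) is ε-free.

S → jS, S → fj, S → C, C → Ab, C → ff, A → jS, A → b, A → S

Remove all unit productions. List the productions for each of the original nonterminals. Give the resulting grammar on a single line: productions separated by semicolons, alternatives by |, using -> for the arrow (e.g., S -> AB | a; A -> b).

Unit productions: A->S, S->C.
Unit pairs (A ⇒* B via units): (A,C), (A,S), (S,C).
S: inherits non-unit rules of {C, S} → Ab | ff | fj | jS.
A: inherits non-unit rules of {A, C, S} → Ab | b | ff | fj | jS.
C: inherits non-unit rules of {C} → Ab | ff.

S -> Ab | ff | fj | jS; A -> b | Ab | ff | fj | jS; C -> Ab | ff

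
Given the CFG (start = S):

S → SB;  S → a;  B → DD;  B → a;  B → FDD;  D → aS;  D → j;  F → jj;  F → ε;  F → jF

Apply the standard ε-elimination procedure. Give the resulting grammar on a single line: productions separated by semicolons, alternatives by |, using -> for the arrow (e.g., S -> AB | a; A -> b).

S -> a | SB; B -> a | DD | FDD; D -> j | aS; F -> j | jF | jj

Nullable set: {F}.
B -> FDD: F nullable, giving DD | FDD.
Drop F -> ε.
F -> jF: F nullable, giving j | jF.
Unchanged (no nullable symbols): S -> SB; S -> a; B -> DD; B -> a; D -> aS; D -> j; F -> jj.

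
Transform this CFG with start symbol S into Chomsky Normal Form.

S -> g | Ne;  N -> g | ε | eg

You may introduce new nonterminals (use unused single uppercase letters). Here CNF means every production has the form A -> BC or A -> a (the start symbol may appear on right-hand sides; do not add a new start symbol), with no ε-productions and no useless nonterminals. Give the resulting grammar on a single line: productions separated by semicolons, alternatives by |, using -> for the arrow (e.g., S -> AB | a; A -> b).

Nullable: {N}; after ε-elimination: S -> e | g | Ne; N -> g | eg.
No unit productions to eliminate.
TERM: introduce A -> e, B -> g and substitute in every rule of length ≥2.

S -> e | g | NA; A -> e; B -> g; N -> g | AB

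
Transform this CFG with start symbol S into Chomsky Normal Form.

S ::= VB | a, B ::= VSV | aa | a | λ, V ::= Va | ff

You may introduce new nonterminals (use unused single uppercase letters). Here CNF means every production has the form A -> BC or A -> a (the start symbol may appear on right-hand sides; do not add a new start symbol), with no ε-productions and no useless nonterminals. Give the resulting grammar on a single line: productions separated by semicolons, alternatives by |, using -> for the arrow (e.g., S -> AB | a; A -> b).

Nullable: {B}; after ε-elimination: S -> V | a | VB; B -> a | aa | VSV; V -> Va | ff.
After unit-elimination: S -> a | VB | Va | ff; B -> a | aa | VSV; V -> Va | ff.
TERM: introduce A -> a, C -> f and substitute in every rule of length ≥2.
BIN: B -> VSV becomes B -> VD, D -> SV.

S -> a | CC | VA | VB; A -> a; B -> a | AA | VD; C -> f; D -> SV; V -> CC | VA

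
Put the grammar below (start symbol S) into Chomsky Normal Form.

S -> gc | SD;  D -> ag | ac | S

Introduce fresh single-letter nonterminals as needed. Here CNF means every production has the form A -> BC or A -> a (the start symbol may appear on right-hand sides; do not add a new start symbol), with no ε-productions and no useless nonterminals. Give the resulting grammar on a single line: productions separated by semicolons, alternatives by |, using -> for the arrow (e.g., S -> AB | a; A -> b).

No ε-productions.
After unit-elimination: S -> SD | gc; D -> SD | ac | ag | gc.
TERM: introduce A -> a, B -> c, C -> g and substitute in every rule of length ≥2.

S -> CB | SD; A -> a; B -> c; C -> g; D -> AB | AC | CB | SD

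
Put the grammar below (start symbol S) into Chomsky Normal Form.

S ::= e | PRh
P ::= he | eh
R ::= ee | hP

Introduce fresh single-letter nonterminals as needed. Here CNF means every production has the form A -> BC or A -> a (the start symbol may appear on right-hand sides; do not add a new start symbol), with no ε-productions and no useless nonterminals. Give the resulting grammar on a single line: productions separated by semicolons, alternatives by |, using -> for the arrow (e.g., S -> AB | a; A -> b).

S -> e | PC; A -> e; B -> h; C -> RB; P -> AB | BA; R -> AA | BP

No ε-productions.
No unit productions to eliminate.
TERM: introduce A -> e, B -> h and substitute in every rule of length ≥2.
BIN: S -> PRB becomes S -> PC, C -> RB.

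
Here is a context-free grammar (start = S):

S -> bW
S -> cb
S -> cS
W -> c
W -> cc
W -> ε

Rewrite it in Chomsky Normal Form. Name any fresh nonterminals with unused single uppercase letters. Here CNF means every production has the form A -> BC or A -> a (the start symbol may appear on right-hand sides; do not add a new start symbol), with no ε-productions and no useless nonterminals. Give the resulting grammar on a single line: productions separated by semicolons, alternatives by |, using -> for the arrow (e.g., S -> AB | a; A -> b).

Nullable: {W}; after ε-elimination: S -> b | bW | cS | cb; W -> c | cc.
No unit productions to eliminate.
TERM: introduce A -> b, B -> c and substitute in every rule of length ≥2.

S -> b | AW | BA | BS; A -> b; B -> c; W -> c | BB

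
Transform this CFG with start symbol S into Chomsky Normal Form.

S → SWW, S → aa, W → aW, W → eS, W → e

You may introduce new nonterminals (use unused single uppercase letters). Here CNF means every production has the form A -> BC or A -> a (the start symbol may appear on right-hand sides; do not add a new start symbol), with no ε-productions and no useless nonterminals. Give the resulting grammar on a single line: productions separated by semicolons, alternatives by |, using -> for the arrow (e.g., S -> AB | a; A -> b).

No ε-productions.
No unit productions to eliminate.
TERM: introduce A -> a, B -> e and substitute in every rule of length ≥2.
BIN: S -> SWW becomes S -> SC, C -> WW.

S -> AA | SC; A -> a; B -> e; C -> WW; W -> e | AW | BS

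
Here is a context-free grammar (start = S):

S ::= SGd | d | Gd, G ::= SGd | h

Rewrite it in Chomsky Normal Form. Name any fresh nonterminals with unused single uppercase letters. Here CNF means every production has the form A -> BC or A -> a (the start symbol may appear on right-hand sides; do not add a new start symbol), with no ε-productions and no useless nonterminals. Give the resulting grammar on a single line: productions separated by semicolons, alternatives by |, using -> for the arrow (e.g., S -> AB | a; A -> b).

No ε-productions.
No unit productions to eliminate.
TERM: introduce A -> d and substitute in every rule of length ≥2.
BIN: G -> SGA becomes G -> SB, B -> GA; S -> SGA becomes S -> SC, C -> GA.

S -> d | GA | SC; A -> d; B -> GA; C -> GA; G -> h | SB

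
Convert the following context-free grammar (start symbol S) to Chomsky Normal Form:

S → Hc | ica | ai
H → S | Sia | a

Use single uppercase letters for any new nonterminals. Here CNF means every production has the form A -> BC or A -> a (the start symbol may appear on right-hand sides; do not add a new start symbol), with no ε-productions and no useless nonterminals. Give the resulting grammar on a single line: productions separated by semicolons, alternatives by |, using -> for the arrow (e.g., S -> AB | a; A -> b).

S -> BF | CB | HA; A -> c; B -> i; C -> a; D -> AC; E -> BC; F -> AC; H -> a | BD | CB | HA | SE

No ε-productions.
After unit-elimination: S -> Hc | ai | ica; H -> a | Hc | ai | Sia | ica.
TERM: introduce C -> a, A -> c, B -> i and substitute in every rule of length ≥2.
BIN: H -> BAC becomes H -> BD, D -> AC; H -> SBC becomes H -> SE, E -> BC; S -> BAC becomes S -> BF, F -> AC.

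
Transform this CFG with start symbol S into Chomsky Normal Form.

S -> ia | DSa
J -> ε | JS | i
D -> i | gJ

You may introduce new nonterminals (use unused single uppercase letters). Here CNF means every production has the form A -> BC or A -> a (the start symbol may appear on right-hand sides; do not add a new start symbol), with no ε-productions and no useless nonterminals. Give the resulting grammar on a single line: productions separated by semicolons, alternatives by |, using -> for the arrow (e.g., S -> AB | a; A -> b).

Nullable: {J}; after ε-elimination: S -> ia | DSa; D -> g | i | gJ; J -> S | i | JS.
After unit-elimination: S -> ia | DSa; D -> g | i | gJ; J -> i | JS | ia | DSa.
TERM: introduce B -> a, A -> g, C -> i and substitute in every rule of length ≥2.
BIN: J -> DSB becomes J -> DE, E -> SB; S -> DSB becomes S -> DF, F -> SB.

S -> CB | DF; A -> g; B -> a; C -> i; D -> g | i | AJ; E -> SB; F -> SB; J -> i | CB | DE | JS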